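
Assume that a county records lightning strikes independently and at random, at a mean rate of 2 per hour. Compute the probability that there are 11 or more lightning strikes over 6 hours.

Over the interval, μ = 2 × 6 = 12 (6 hours).
P(N ≥ 11) = 1 − P(N ≤ 10) = 1 − Σ_{j=0}^{10} e^(−μ) μ^j/j! ≈ 0.6528.

0.6528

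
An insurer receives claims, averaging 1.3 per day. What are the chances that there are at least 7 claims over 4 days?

Over the interval, μ = 1.3 × 4 = 5.2 (4 days).
P(N ≥ 7) = 1 − P(N ≤ 6) = 1 − Σ_{j=0}^{6} e^(−μ) μ^j/j! ≈ 0.2676.

0.2676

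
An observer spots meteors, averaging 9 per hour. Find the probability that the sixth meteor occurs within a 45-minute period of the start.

Over the interval, μ = 9 × 0.75 = 6.75 (a 45-minute period = 0.75 hours).
The sixth arrival falls in the interval iff at least 6 events occur there: P(S_6 ≤ t) = P(N ≥ 6) = 1 − P(N ≤ 5) ≈ 0.6662.

0.6662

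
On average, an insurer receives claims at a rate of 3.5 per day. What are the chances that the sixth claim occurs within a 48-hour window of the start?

Over the interval, μ = 3.5 × 2 = 7 (a 48-hour window = 2 days).
The sixth arrival falls in the interval iff at least 6 events occur there: P(S_6 ≤ t) = P(N ≥ 6) = 1 − P(N ≤ 5) ≈ 0.6993.

0.6993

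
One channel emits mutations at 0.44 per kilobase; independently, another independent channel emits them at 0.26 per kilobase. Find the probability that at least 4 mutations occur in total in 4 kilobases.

Independent Poisson processes superpose: combined rate λ = 0.44 + 0.26 = 0.7 per kilobase.
Over the interval, μ = 0.7 × 4 = 2.8 (4 kilobases).
P(N ≥ 4) = 1 − P(N ≤ 3) ≈ 0.3081.

0.3081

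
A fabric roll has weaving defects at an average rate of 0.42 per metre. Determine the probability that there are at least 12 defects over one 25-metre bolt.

0.3613

Over the interval, μ = 0.42 × 25 = 10.5 (a 25-metre bolt = 25 metres).
P(N ≥ 12) = 1 − P(N ≤ 11) = 1 − Σ_{j=0}^{11} e^(−μ) μ^j/j! ≈ 0.3613.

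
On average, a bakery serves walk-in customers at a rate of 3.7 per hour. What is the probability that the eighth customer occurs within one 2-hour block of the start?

0.4607

Over the interval, μ = 3.7 × 2 = 7.4 (a 2-hour block = 2 hours).
The eighth arrival falls in the interval iff at least 8 events occur there: P(S_8 ≤ t) = P(N ≥ 8) = 1 − P(N ≤ 7) ≈ 0.4607.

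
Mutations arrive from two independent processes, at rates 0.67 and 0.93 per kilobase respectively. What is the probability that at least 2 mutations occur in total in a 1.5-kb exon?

Independent Poisson processes superpose: combined rate λ = 0.67 + 0.93 = 1.6 per kilobase.
Over the interval, μ = 1.6 × 1.5 = 2.4 (a 1.5-kb exon = 1.5 kilobases).
P(N ≥ 2) = 1 − P(N ≤ 1) ≈ 0.6916.

0.6916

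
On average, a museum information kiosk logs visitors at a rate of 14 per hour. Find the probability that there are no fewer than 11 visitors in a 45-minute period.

0.4793

Over the interval, μ = 14 × 0.75 = 10.5 (a 45-minute period = 0.75 hours).
P(N ≥ 11) = 1 − P(N ≤ 10) = 1 − Σ_{j=0}^{10} e^(−μ) μ^j/j! ≈ 0.4793.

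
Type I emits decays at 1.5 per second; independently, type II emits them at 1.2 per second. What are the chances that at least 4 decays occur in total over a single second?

Independent Poisson processes superpose: combined rate λ = 1.5 + 1.2 = 2.7 per second.
So μ = 2.7.
P(N ≥ 4) = 1 − P(N ≤ 3) ≈ 0.2859.

0.2859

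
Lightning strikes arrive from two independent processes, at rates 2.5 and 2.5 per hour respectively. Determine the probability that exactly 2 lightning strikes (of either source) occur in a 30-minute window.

Independent Poisson processes superpose: combined rate λ = 2.5 + 2.5 = 5 per hour.
Over the interval, μ = 5 × 0.5 = 2.5 (a 30-minute window = 0.5 hours).
P(N = 2) = e^(−2.5) · 2.5^2/2! ≈ 0.2565.

0.2565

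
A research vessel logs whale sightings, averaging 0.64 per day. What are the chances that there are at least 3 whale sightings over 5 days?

Over the interval, μ = 0.64 × 5 = 3.2 (5 days).
P(N ≥ 3) = 1 − P(N ≤ 2) = 1 − Σ_{j=0}^{2} e^(−μ) μ^j/j! ≈ 0.6201.

0.6201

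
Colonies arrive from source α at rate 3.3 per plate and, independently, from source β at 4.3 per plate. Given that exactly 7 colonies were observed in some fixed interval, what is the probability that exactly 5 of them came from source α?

Given the total, each event is independently from source α with probability p = λ_α/(λ_α+λ_β) = 3.3/7.6 ≈ 0.4342.
So K ~ Binomial(7, 3.3/7.6): P(K = 5) = C(7,5) · (3.3/7.6)^5 · (4.3/7.6)^2 ≈ 0.1038.

0.1038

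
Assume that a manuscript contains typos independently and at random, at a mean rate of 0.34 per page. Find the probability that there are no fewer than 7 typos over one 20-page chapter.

0.5201

Over the interval, μ = 0.34 × 20 = 6.8 (a 20-page chapter = 20 pages).
P(N ≥ 7) = 1 − P(N ≤ 6) = 1 − Σ_{j=0}^{6} e^(−μ) μ^j/j! ≈ 0.5201.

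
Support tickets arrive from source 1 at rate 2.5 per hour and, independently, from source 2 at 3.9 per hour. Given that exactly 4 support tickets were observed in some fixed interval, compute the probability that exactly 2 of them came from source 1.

0.3400

Given the total, each event is independently from source 1 with probability p = λ_1/(λ_1+λ_2) = 2.5/6.4 ≈ 0.3906.
So K ~ Binomial(4, 2.5/6.4): P(K = 2) = C(4,2) · (2.5/6.4)^2 · (3.9/6.4)^2 ≈ 0.3400.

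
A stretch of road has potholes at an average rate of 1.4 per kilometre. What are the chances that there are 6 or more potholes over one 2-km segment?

Over the interval, μ = 1.4 × 2 = 2.8 (a 2-km segment = 2 kilometres).
P(N ≥ 6) = 1 − P(N ≤ 5) = 1 − Σ_{j=0}^{5} e^(−μ) μ^j/j! ≈ 0.0651.

0.0651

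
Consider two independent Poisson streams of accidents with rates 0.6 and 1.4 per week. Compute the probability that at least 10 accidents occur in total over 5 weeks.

0.5421

Independent Poisson processes superpose: combined rate λ = 0.6 + 1.4 = 2 per week.
Over the interval, μ = 2 × 5 = 10 (5 weeks).
P(N ≥ 10) = 1 − P(N ≤ 9) ≈ 0.5421.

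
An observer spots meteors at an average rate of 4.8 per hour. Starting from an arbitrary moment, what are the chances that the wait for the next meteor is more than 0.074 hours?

The wait for the next event is exponential with rate λ = 4.8 per hour.
P(T > 0.074) = e^(−λt) = e^(−4.8 × 0.074) = e^(−0.3552) ≈ 0.7010.

0.7010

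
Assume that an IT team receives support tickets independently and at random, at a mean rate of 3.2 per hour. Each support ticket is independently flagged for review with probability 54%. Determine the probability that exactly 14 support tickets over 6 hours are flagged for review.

0.0598

Thinning: the support tickets that are flagged for review themselves form a Poisson process with rate 0.54 × 3.2 = 1.728 per hour.
Over the interval, μ = 1.728 × 6 = 10.368 (6 hours).
P(N = 14) = e^(−10.368) · 10.368^14/14! ≈ 0.0598.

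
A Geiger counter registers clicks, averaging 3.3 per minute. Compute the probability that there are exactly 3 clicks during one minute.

With mean μ = 3.3 per minute,
P(N = 3) = e^(−μ) μ^3/3! = e^(−3.3) · 3.3^3/6 ≈ 0.2209.

0.2209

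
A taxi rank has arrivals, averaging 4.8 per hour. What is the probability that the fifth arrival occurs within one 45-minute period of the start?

0.2936

Over the interval, μ = 4.8 × 0.75 = 3.6 (a 45-minute period = 0.75 hours).
The fifth arrival falls in the interval iff at least 5 events occur there: P(S_5 ≤ t) = P(N ≥ 5) = 1 − P(N ≤ 4) ≈ 0.2936.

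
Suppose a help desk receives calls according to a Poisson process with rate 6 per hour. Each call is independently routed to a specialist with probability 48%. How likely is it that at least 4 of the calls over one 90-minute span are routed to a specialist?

0.6264

Thinning: the calls that are routed to a specialist themselves form a Poisson process with rate 0.48 × 6 = 2.88 per hour.
Over the interval, μ = 2.88 × 1.5 = 4.32 (a 90-minute span = 1.5 hours).
P(N ≥ 4) = 1 − P(N ≤ 3) ≈ 0.6264.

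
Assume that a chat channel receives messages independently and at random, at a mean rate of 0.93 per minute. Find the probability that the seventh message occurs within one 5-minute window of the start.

0.1886

Over the interval, μ = 0.93 × 5 = 4.65 (a 5-minute window = 5 minutes).
The seventh arrival falls in the interval iff at least 7 events occur there: P(S_7 ≤ t) = P(N ≥ 7) = 1 − P(N ≤ 6) ≈ 0.1886.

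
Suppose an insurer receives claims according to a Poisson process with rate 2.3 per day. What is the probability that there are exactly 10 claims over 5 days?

0.1129

Over the interval, μ = 2.3 × 5 = 11.5 (5 days).
P(N = 10) = e^(−μ) μ^10/10! = e^(−11.5) · 11.5^10/3628800 ≈ 0.1129.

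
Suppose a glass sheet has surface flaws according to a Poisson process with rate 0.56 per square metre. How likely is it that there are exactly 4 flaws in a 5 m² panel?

Over the interval, μ = 0.56 × 5 = 2.8 (a 5 m² panel = 5 square metres).
P(N = 4) = e^(−μ) μ^4/4! = e^(−2.8) · 2.8^4/24 ≈ 0.1557.

0.1557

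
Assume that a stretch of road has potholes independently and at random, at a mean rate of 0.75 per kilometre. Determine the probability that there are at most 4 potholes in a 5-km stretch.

Over the interval, μ = 0.75 × 5 = 3.75 (a 5-km stretch = 5 kilometres).
P(N ≤ 4) = Σ_{j=0}^{4} e^(−μ) μ^j/j! ≈ 0.6775.

0.6775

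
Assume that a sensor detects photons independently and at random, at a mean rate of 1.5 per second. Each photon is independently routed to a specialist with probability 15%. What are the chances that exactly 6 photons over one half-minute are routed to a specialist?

Thinning: the photons that are routed to a specialist themselves form a Poisson process with rate 0.15 × 1.5 = 0.225 per second.
Over the interval, μ = 0.225 × 30 = 6.75 (a half-minute = 30 seconds).
P(N = 6) = e^(−6.75) · 6.75^6/6! ≈ 0.1538.

0.1538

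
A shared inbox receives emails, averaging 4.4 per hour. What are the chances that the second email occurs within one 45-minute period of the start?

0.8414

Over the interval, μ = 4.4 × 0.75 = 3.3 (a 45-minute period = 0.75 hours).
The second arrival falls in the interval iff at least 2 events occur there: P(S_2 ≤ t) = P(N ≥ 2) = 1 − P(N ≤ 1) ≈ 0.8414.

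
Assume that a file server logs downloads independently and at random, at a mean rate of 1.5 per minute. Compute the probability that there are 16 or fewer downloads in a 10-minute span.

0.6641

Over the interval, μ = 1.5 × 10 = 15 (a 10-minute span = 10 minutes).
P(N ≤ 16) = Σ_{j=0}^{16} e^(−μ) μ^j/j! ≈ 0.6641.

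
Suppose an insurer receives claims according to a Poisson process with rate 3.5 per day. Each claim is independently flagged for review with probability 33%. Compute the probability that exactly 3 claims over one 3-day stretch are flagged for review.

0.2168

Thinning: the claims that are flagged for review themselves form a Poisson process with rate 0.33 × 3.5 = 1.155 per day.
Over the interval, μ = 1.155 × 3 = 3.465 (a 3-day stretch = 3 days).
P(N = 3) = e^(−3.465) · 3.465^3/3! ≈ 0.2168.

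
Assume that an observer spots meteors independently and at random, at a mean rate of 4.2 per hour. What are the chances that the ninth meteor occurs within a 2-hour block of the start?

Over the interval, μ = 4.2 × 2 = 8.4 (a 2-hour block = 2 hours).
The ninth arrival falls in the interval iff at least 9 events occur there: P(S_9 ≤ t) = P(N ≥ 9) = 1 − P(N ≤ 8) ≈ 0.4631.

0.4631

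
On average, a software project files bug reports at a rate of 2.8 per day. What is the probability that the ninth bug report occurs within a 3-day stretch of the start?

Over the interval, μ = 2.8 × 3 = 8.4 (a 3-day stretch = 3 days).
The ninth arrival falls in the interval iff at least 9 events occur there: P(S_9 ≤ t) = P(N ≥ 9) = 1 − P(N ≤ 8) ≈ 0.4631.

0.4631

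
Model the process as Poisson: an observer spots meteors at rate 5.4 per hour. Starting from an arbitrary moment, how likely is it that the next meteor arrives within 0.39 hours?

0.8783

Inter-arrival times are exponential with rate λ = 5.4 per hour.
P(T ≤ 0.39) = 1 − e^(−λt) = 1 − e^(−5.4 × 0.39) = 1 − e^(−2.106) ≈ 0.8783.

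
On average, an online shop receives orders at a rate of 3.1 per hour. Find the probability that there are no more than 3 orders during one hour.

0.6248

With mean μ = 3.1 per hour,
P(N ≤ 3) = Σ_{j=0}^{3} e^(−μ) μ^j/j! ≈ 0.6248.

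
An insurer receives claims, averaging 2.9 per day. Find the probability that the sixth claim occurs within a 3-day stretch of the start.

0.8648

Over the interval, μ = 2.9 × 3 = 8.7 (a 3-day stretch = 3 days).
The sixth arrival falls in the interval iff at least 6 events occur there: P(S_6 ≤ t) = P(N ≥ 6) = 1 − P(N ≤ 5) ≈ 0.8648.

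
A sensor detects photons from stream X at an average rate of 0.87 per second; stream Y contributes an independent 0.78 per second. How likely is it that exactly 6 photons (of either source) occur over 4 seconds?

Independent Poisson processes superpose: combined rate λ = 0.87 + 0.78 = 1.65 per second.
Over the interval, μ = 1.65 × 4 = 6.6 (4 seconds).
P(N = 6) = e^(−6.6) · 6.6^6/6! ≈ 0.1562.

0.1562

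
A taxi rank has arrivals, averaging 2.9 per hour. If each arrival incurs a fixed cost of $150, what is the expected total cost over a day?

$10440

E[N] = 2.9 × 24 = 69.6 (a day = 24 hours); E[cost] = 69.6 × $150 = $10440.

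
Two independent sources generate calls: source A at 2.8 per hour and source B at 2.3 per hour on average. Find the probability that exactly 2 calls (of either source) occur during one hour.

Independent Poisson processes superpose: combined rate λ = 2.8 + 2.3 = 5.1 per hour.
So μ = 5.1.
P(N = 2) = e^(−5.1) · 5.1^2/2! ≈ 0.0793.

0.0793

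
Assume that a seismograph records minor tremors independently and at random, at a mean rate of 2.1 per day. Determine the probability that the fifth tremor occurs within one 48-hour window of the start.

0.4102

Over the interval, μ = 2.1 × 2 = 4.2 (a 48-hour window = 2 days).
The fifth arrival falls in the interval iff at least 5 events occur there: P(S_5 ≤ t) = P(N ≥ 5) = 1 − P(N ≤ 4) ≈ 0.4102.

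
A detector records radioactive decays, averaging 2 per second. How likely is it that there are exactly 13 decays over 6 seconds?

Over the interval, μ = 2 × 6 = 12 (6 seconds).
P(N = 13) = e^(−μ) μ^13/13! = e^(−12) · 12^13/6227020800 ≈ 0.1056.

0.1056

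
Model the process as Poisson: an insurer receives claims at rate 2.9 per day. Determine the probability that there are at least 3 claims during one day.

0.5540

With mean μ = 2.9 per day,
P(N ≥ 3) = 1 − P(N ≤ 2) = 1 − Σ_{j=0}^{2} e^(−μ) μ^j/j! ≈ 0.5540.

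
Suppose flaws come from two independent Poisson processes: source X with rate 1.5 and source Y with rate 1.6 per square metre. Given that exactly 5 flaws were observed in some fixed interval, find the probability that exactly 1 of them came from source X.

0.1717

Given the total, each event is independently from source X with probability p = λ_X/(λ_X+λ_Y) = 1.5/3.1 ≈ 0.4839.
So K ~ Binomial(5, 1.5/3.1): P(K = 1) = C(5,1) · (1.5/3.1)^1 · (1.6/3.1)^4 ≈ 0.1717.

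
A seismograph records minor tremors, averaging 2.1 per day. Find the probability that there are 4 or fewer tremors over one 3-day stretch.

0.2469

Over the interval, μ = 2.1 × 3 = 6.3 (a 3-day stretch = 3 days).
P(N ≤ 4) = Σ_{j=0}^{4} e^(−μ) μ^j/j! ≈ 0.2469.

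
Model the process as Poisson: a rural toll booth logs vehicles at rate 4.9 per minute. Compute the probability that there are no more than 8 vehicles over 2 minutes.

0.3558

Over the interval, μ = 4.9 × 2 = 9.8 (2 minutes).
P(N ≤ 8) = Σ_{j=0}^{8} e^(−μ) μ^j/j! ≈ 0.3558.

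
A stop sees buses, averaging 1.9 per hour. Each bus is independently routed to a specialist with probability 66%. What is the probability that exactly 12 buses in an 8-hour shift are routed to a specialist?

Thinning: the buses that are routed to a specialist themselves form a Poisson process with rate 0.66 × 1.9 = 1.254 per hour.
Over the interval, μ = 1.254 × 8 = 10.032 (an 8-hour shift = 8 hours).
P(N = 12) = e^(−10.032) · 10.032^12/12! ≈ 0.0954.

0.0954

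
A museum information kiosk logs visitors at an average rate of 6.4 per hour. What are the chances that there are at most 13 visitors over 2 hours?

Over the interval, μ = 6.4 × 2 = 12.8 (2 hours).
P(N ≤ 13) = Σ_{j=0}^{13} e^(−μ) μ^j/j! ≈ 0.5950.

0.5950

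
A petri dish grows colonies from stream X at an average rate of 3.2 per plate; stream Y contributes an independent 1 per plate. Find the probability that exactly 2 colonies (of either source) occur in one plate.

Independent Poisson processes superpose: combined rate λ = 3.2 + 1 = 4.2 per plate.
So μ = 4.2.
P(N = 2) = e^(−4.2) · 4.2^2/2! ≈ 0.1323.

0.1323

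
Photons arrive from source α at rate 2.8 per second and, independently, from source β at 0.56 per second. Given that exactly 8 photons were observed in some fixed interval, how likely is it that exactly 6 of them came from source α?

0.2605

Given the total, each event is independently from source α with probability p = λ_α/(λ_α+λ_β) = 2.8/3.36 ≈ 0.8333.
So K ~ Binomial(8, 2.8/3.36): P(K = 6) = C(8,6) · (2.8/3.36)^6 · (0.56/3.36)^2 ≈ 0.2605.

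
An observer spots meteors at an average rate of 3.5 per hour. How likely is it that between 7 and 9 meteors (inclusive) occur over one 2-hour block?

0.3808

Over the interval, μ = 3.5 × 2 = 7 (a 2-hour block = 2 hours).
P(7 ≤ N ≤ 9) = Σ_{j=7}^{9} e^(−7) · 7^j/j! ≈ 0.3808.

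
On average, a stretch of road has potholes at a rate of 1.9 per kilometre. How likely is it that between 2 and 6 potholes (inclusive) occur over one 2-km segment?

0.8017

Over the interval, μ = 1.9 × 2 = 3.8 (a 2-km segment = 2 kilometres).
P(2 ≤ N ≤ 6) = Σ_{j=2}^{6} e^(−3.8) · 3.8^j/j! ≈ 0.8017.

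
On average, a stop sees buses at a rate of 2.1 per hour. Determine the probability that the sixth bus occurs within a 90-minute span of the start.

0.0998

Over the interval, μ = 2.1 × 1.5 = 3.15 (a 90-minute span = 1.5 hours).
The sixth arrival falls in the interval iff at least 6 events occur there: P(S_6 ≤ t) = P(N ≥ 6) = 1 − P(N ≤ 5) ≈ 0.0998.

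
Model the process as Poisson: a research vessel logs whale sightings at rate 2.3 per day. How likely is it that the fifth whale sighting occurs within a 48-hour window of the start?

Over the interval, μ = 2.3 × 2 = 4.6 (a 48-hour window = 2 days).
The fifth arrival falls in the interval iff at least 5 events occur there: P(S_5 ≤ t) = P(N ≥ 5) = 1 − P(N ≤ 4) ≈ 0.4868.

0.4868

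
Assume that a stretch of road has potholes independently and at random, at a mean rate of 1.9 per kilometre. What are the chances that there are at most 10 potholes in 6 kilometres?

Over the interval, μ = 1.9 × 6 = 11.4 (6 kilometres).
P(N ≤ 10) = Σ_{j=0}^{10} e^(−μ) μ^j/j! ≈ 0.4131.

0.4131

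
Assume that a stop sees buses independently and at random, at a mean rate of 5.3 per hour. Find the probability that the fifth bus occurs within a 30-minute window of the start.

Over the interval, μ = 5.3 × 0.5 = 2.65 (a 30-minute window = 0.5 hours).
The fifth arrival falls in the interval iff at least 5 events occur there: P(S_5 ≤ t) = P(N ≥ 5) = 1 − P(N ≤ 4) ≈ 0.1297.

0.1297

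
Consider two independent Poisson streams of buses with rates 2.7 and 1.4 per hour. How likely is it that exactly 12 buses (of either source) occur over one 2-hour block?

Independent Poisson processes superpose: combined rate λ = 2.7 + 1.4 = 4.1 per hour.
Over the interval, μ = 4.1 × 2 = 8.2 (a 2-hour block = 2 hours).
P(N = 12) = e^(−8.2) · 8.2^12/12! ≈ 0.0530.

0.0530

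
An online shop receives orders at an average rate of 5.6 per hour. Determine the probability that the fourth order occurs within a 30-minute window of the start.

0.3081

Over the interval, μ = 5.6 × 0.5 = 2.8 (a 30-minute window = 0.5 hours).
The fourth arrival falls in the interval iff at least 4 events occur there: P(S_4 ≤ t) = P(N ≥ 4) = 1 − P(N ≤ 3) ≈ 0.3081.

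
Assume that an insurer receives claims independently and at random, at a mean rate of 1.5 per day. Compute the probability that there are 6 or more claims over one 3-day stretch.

Over the interval, μ = 1.5 × 3 = 4.5 (a 3-day stretch = 3 days).
P(N ≥ 6) = 1 − P(N ≤ 5) = 1 − Σ_{j=0}^{5} e^(−μ) μ^j/j! ≈ 0.2971.

0.2971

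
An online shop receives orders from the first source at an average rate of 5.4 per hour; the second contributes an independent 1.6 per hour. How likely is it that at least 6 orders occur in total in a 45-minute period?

0.4278

Independent Poisson processes superpose: combined rate λ = 5.4 + 1.6 = 7 per hour.
Over the interval, μ = 7 × 0.75 = 5.25 (a 45-minute period = 0.75 hours).
P(N ≥ 6) = 1 − P(N ≤ 5) ≈ 0.4278.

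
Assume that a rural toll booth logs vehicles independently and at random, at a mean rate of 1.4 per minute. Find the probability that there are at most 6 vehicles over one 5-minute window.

0.4497

Over the interval, μ = 1.4 × 5 = 7 (a 5-minute window = 5 minutes).
P(N ≤ 6) = Σ_{j=0}^{6} e^(−μ) μ^j/j! ≈ 0.4497.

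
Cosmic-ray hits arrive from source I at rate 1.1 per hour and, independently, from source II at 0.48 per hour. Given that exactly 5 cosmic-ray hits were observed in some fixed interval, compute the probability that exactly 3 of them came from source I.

0.3114

Given the total, each event is independently from source I with probability p = λ_I/(λ_I+λ_II) = 1.1/1.58 ≈ 0.6962.
So K ~ Binomial(5, 1.1/1.58): P(K = 3) = C(5,3) · (1.1/1.58)^3 · (0.48/1.58)^2 ≈ 0.3114.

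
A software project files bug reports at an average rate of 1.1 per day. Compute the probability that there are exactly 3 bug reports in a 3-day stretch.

0.2209

Over the interval, μ = 1.1 × 3 = 3.3 (a 3-day stretch = 3 days).
P(N = 3) = e^(−μ) μ^3/3! = e^(−3.3) · 3.3^3/6 ≈ 0.2209.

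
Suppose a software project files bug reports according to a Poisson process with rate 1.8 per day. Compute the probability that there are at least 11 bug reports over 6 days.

0.5160

Over the interval, μ = 1.8 × 6 = 10.8 (6 days).
P(N ≥ 11) = 1 − P(N ≤ 10) = 1 − Σ_{j=0}^{10} e^(−μ) μ^j/j! ≈ 0.5160.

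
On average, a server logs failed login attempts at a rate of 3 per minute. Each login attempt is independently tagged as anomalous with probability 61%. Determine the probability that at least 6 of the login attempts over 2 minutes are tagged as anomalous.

0.1642

Thinning: the login attempts that are tagged as anomalous themselves form a Poisson process with rate 0.61 × 3 = 1.83 per minute.
Over the interval, μ = 1.83 × 2 = 3.66 (2 minutes).
P(N ≥ 6) = 1 − P(N ≤ 5) ≈ 0.1642.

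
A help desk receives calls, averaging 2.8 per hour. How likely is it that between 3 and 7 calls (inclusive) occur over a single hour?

With mean μ = 2.8 per hour,
P(3 ≤ N ≤ 7) = Σ_{j=3}^{7} e^(−2.8) · 2.8^j/j! ≈ 0.5224.

0.5224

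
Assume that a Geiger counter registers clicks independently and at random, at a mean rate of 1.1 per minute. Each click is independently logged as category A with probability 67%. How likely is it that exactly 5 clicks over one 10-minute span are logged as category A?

0.1141

Thinning: the clicks that are logged as category A themselves form a Poisson process with rate 0.67 × 1.1 = 0.737 per minute.
Over the interval, μ = 0.737 × 10 = 7.37 (a 10-minute span = 10 minutes).
P(N = 5) = e^(−7.37) · 7.37^5/5! ≈ 0.1141.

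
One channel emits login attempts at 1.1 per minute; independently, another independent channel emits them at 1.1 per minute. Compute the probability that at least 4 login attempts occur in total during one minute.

0.1806

Independent Poisson processes superpose: combined rate λ = 1.1 + 1.1 = 2.2 per minute.
So μ = 2.2.
P(N ≥ 4) = 1 − P(N ≤ 3) ≈ 0.1806.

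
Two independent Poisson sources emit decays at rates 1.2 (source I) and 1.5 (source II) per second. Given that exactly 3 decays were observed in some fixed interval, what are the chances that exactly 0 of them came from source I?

Given the total, each event is independently from source I with probability p = λ_I/(λ_I+λ_II) = 1.2/2.7 ≈ 0.4444.
So K ~ Binomial(3, 1.2/2.7): P(K = 0) = C(3,0) · (1.2/2.7)^0 · (1.5/2.7)^3 ≈ 0.1715.

0.1715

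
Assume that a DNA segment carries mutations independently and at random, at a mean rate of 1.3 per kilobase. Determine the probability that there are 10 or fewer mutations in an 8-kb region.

Over the interval, μ = 1.3 × 8 = 10.4 (an 8-kb region = 8 kilobases).
P(N ≤ 10) = Σ_{j=0}^{10} e^(−μ) μ^j/j! ≈ 0.5331.

0.5331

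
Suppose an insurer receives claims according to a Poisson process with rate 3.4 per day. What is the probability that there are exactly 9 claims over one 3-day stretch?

Over the interval, μ = 3.4 × 3 = 10.2 (a 3-day stretch = 3 days).
P(N = 9) = e^(−μ) μ^9/9! = e^(−10.2) · 10.2^9/362880 ≈ 0.1224.

0.1224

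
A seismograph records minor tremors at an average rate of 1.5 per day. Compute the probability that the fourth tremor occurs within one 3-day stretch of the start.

0.6577

Over the interval, μ = 1.5 × 3 = 4.5 (a 3-day stretch = 3 days).
The fourth arrival falls in the interval iff at least 4 events occur there: P(S_4 ≤ t) = P(N ≥ 4) = 1 − P(N ≤ 3) ≈ 0.6577.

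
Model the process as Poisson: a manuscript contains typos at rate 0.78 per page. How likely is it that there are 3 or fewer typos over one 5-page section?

0.4532

Over the interval, μ = 0.78 × 5 = 3.9 (a 5-page section = 5 pages).
P(N ≤ 3) = Σ_{j=0}^{3} e^(−μ) μ^j/j! ≈ 0.4532.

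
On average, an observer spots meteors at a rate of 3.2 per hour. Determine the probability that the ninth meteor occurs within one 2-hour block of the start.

0.1967

Over the interval, μ = 3.2 × 2 = 6.4 (a 2-hour block = 2 hours).
The ninth arrival falls in the interval iff at least 9 events occur there: P(S_9 ≤ t) = P(N ≥ 9) = 1 − P(N ≤ 8) ≈ 0.1967.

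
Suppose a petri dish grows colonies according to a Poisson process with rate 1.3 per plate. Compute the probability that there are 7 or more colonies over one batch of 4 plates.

0.2676

Over the interval, μ = 1.3 × 4 = 5.2 (a batch of 4 plates = 4 plates).
P(N ≥ 7) = 1 − P(N ≤ 6) = 1 − Σ_{j=0}^{6} e^(−μ) μ^j/j! ≈ 0.2676.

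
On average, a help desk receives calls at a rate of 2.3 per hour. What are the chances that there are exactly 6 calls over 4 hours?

Over the interval, μ = 2.3 × 4 = 9.2 (4 hours).
P(N = 6) = e^(−μ) μ^6/6! = e^(−9.2) · 9.2^6/720 ≈ 0.0851.

0.0851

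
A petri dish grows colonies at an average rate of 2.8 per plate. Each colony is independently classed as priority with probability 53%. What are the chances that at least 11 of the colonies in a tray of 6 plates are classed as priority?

Thinning: the colonies that are classed as priority themselves form a Poisson process with rate 0.53 × 2.8 = 1.484 per plate.
Over the interval, μ = 1.484 × 6 = 8.904 (a tray of 6 plates = 6 plates).
P(N ≥ 11) = 1 − P(N ≤ 10) ≈ 0.2827.

0.2827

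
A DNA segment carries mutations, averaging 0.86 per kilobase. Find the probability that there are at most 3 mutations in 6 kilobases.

0.2433

Over the interval, μ = 0.86 × 6 = 5.16 (6 kilobases).
P(N ≤ 3) = Σ_{j=0}^{3} e^(−μ) μ^j/j! ≈ 0.2433.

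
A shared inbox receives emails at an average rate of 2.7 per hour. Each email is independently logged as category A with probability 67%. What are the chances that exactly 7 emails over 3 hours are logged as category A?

Thinning: the emails that are logged as category A themselves form a Poisson process with rate 0.67 × 2.7 = 1.809 per hour.
Over the interval, μ = 1.809 × 3 = 5.427 (3 hours).
P(N = 7) = e^(−5.427) · 5.427^7/7! ≈ 0.1209.

0.1209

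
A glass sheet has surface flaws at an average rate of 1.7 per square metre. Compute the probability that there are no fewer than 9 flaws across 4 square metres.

Over the interval, μ = 1.7 × 4 = 6.8 (4 square metres).
P(N ≥ 9) = 1 − P(N ≤ 8) = 1 − Σ_{j=0}^{8} e^(−μ) μ^j/j! ≈ 0.2452.

0.2452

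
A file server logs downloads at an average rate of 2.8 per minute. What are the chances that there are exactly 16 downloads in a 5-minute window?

Over the interval, μ = 2.8 × 5 = 14 (a 5-minute window = 5 minutes).
P(N = 16) = e^(−μ) μ^16/16! = e^(−14) · 14^16/20922789888000 ≈ 0.0866.

0.0866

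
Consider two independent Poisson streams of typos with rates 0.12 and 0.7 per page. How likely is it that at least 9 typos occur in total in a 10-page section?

0.4353

Independent Poisson processes superpose: combined rate λ = 0.12 + 0.7 = 0.82 per page.
Over the interval, μ = 0.82 × 10 = 8.2 (a 10-page section = 10 pages).
P(N ≥ 9) = 1 − P(N ≤ 8) ≈ 0.4353.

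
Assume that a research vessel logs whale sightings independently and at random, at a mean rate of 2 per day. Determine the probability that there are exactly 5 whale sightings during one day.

With mean μ = 2 per day,
P(N = 5) = e^(−μ) μ^5/5! = e^(−2) · 2^5/120 ≈ 0.0361.

0.0361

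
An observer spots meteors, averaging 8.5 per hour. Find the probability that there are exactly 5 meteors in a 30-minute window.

0.1648

Over the interval, μ = 8.5 × 0.5 = 4.25 (a 30-minute window = 0.5 hours).
P(N = 5) = e^(−μ) μ^5/5! = e^(−4.25) · 4.25^5/120 ≈ 0.1648.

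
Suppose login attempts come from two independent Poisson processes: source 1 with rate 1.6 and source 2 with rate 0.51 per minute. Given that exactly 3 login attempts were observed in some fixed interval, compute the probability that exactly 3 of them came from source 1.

0.4360

Given the total, each event is independently from source 1 with probability p = λ_1/(λ_1+λ_2) = 1.6/2.11 ≈ 0.7583.
So K ~ Binomial(3, 1.6/2.11): P(K = 3) = C(3,3) · (1.6/2.11)^3 · (0.51/2.11)^0 ≈ 0.4360.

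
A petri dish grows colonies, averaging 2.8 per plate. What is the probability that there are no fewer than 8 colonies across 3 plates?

Over the interval, μ = 2.8 × 3 = 8.4 (3 plates).
P(N ≥ 8) = 1 − P(N ≤ 7) = 1 − Σ_{j=0}^{7} e^(−μ) μ^j/j! ≈ 0.6013.

0.6013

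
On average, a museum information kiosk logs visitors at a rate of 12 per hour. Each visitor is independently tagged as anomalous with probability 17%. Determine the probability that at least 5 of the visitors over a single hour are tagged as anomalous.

Thinning: the visitors that are tagged as anomalous themselves form a Poisson process with rate 0.17 × 12 = 2.04 per hour.
So μ = 2.04.
P(N ≥ 5) = 1 − P(N ≤ 4) ≈ 0.0563.

0.0563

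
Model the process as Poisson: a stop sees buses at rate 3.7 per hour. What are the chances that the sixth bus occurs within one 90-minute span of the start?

0.4796

Over the interval, μ = 3.7 × 1.5 = 5.55 (a 90-minute span = 1.5 hours).
The sixth arrival falls in the interval iff at least 6 events occur there: P(S_6 ≤ t) = P(N ≥ 6) = 1 − P(N ≤ 5) ≈ 0.4796.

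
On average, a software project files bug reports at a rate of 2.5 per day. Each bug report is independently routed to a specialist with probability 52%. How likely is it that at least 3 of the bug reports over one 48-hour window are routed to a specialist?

Thinning: the bug reports that are routed to a specialist themselves form a Poisson process with rate 0.52 × 2.5 = 1.3 per day.
Over the interval, μ = 1.3 × 2 = 2.6 (a 48-hour window = 2 days).
P(N ≥ 3) = 1 − P(N ≤ 2) ≈ 0.4816.

0.4816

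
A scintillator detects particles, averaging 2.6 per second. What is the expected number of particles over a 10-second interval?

26

E[N] = λt = 2.6 × 10 = 26 (a 10-second interval = 10 seconds).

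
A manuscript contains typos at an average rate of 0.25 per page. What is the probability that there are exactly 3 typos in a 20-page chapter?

0.1404

Over the interval, μ = 0.25 × 20 = 5 (a 20-page chapter = 20 pages).
P(N = 3) = e^(−μ) μ^3/3! = e^(−5) · 5^3/6 ≈ 0.1404.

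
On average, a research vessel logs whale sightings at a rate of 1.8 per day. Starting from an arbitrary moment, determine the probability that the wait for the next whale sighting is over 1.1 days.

The wait for the next event is exponential with rate λ = 1.8 per day.
P(T > 1.1) = e^(−λt) = e^(−1.8 × 1.1) = e^(−1.98) ≈ 0.1381.

0.1381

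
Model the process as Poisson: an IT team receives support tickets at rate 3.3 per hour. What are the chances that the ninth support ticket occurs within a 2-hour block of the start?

Over the interval, μ = 3.3 × 2 = 6.6 (a 2-hour block = 2 hours).
The ninth arrival falls in the interval iff at least 9 events occur there: P(S_9 ≤ t) = P(N ≥ 9) = 1 − P(N ≤ 8) ≈ 0.2204.

0.2204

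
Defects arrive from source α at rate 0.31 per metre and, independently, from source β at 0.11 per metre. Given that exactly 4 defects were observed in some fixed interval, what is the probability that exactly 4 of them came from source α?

Given the total, each event is independently from source α with probability p = λ_α/(λ_α+λ_β) = 0.31/0.42 ≈ 0.7381.
So K ~ Binomial(4, 0.31/0.42): P(K = 4) = C(4,4) · (0.31/0.42)^4 · (0.11/0.42)^0 ≈ 0.2968.

0.2968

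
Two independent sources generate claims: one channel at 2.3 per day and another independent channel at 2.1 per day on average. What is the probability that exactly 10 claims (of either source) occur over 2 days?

Independent Poisson processes superpose: combined rate λ = 2.3 + 2.1 = 4.4 per day.
Over the interval, μ = 4.4 × 2 = 8.8 (2 days).
P(N = 10) = e^(−8.8) · 8.8^10/10! ≈ 0.1157.

0.1157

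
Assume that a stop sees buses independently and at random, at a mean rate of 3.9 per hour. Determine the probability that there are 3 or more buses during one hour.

With mean μ = 3.9 per hour,
P(N ≥ 3) = 1 − P(N ≤ 2) = 1 − Σ_{j=0}^{2} e^(−μ) μ^j/j! ≈ 0.7469.

0.7469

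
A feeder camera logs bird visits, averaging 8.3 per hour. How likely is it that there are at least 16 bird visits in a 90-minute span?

Over the interval, μ = 8.3 × 1.5 = 12.45 (a 90-minute span = 1.5 hours).
P(N ≥ 16) = 1 − P(N ≤ 15) = 1 − Σ_{j=0}^{15} e^(−μ) μ^j/j! ≈ 0.1899.

0.1899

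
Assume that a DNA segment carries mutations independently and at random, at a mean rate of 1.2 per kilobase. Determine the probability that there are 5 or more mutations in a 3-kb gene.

0.2936

Over the interval, μ = 1.2 × 3 = 3.6 (a 3-kb gene = 3 kilobases).
P(N ≥ 5) = 1 − P(N ≤ 4) = 1 − Σ_{j=0}^{4} e^(−μ) μ^j/j! ≈ 0.2936.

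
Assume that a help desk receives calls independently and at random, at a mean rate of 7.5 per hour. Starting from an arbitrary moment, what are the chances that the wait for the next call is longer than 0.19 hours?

The wait for the next event is exponential with rate λ = 7.5 per hour.
P(T > 0.19) = e^(−λt) = e^(−7.5 × 0.19) = e^(−1.425) ≈ 0.2405.

0.2405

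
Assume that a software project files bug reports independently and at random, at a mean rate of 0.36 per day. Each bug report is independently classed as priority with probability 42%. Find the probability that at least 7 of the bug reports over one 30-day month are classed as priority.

0.1736

Thinning: the bug reports that are classed as priority themselves form a Poisson process with rate 0.42 × 0.36 = 0.1512 per day.
Over the interval, μ = 0.1512 × 30 = 4.536 (a 30-day month = 30 days).
P(N ≥ 7) = 1 − P(N ≤ 6) ≈ 0.1736.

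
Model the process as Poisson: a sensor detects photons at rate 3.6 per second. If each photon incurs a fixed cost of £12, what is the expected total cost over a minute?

£2592

E[N] = 3.6 × 60 = 216 (a minute = 60 seconds); E[cost] = 216 × £12 = £2592.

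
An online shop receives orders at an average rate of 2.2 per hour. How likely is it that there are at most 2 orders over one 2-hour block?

0.1851

Over the interval, μ = 2.2 × 2 = 4.4 (a 2-hour block = 2 hours).
P(N ≤ 2) = Σ_{j=0}^{2} e^(−μ) μ^j/j! ≈ 0.1851.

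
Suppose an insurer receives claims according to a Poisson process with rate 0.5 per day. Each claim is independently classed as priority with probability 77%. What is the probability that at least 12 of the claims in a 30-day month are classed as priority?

0.4861

Thinning: the claims that are classed as priority themselves form a Poisson process with rate 0.77 × 0.5 = 0.385 per day.
Over the interval, μ = 0.385 × 30 = 11.55 (a 30-day month = 30 days).
P(N ≥ 12) = 1 − P(N ≤ 11) ≈ 0.4861.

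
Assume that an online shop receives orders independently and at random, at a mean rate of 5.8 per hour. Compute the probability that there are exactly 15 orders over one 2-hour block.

Over the interval, μ = 5.8 × 2 = 11.6 (a 2-hour block = 2 hours).
P(N = 15) = e^(−μ) μ^15/15! = e^(−11.6) · 11.6^15/1307674368000 ≈ 0.0649.

0.0649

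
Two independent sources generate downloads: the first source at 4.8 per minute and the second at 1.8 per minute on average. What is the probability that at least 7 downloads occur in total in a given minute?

Independent Poisson processes superpose: combined rate λ = 4.8 + 1.8 = 6.6 per minute.
So μ = 6.6.
P(N ≥ 7) = 1 − P(N ≤ 6) ≈ 0.4892.

0.4892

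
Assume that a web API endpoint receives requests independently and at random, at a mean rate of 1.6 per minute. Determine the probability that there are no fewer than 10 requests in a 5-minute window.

0.2834

Over the interval, μ = 1.6 × 5 = 8 (a 5-minute window = 5 minutes).
P(N ≥ 10) = 1 − P(N ≤ 9) = 1 − Σ_{j=0}^{9} e^(−μ) μ^j/j! ≈ 0.2834.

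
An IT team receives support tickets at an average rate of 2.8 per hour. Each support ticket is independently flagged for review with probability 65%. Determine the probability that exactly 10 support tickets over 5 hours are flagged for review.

0.1198

Thinning: the support tickets that are flagged for review themselves form a Poisson process with rate 0.65 × 2.8 = 1.82 per hour.
Over the interval, μ = 1.82 × 5 = 9.1 (5 hours).
P(N = 10) = e^(−9.1) · 9.1^10/10! ≈ 0.1198.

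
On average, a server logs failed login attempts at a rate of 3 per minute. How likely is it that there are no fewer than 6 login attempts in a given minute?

With mean μ = 3 per minute,
P(N ≥ 6) = 1 − P(N ≤ 5) = 1 − Σ_{j=0}^{5} e^(−μ) μ^j/j! ≈ 0.0839.

0.0839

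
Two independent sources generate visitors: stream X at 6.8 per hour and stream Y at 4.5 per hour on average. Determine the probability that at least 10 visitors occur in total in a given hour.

Independent Poisson processes superpose: combined rate λ = 6.8 + 4.5 = 11.3 per hour.
So μ = 11.3.
P(N ≥ 10) = 1 − P(N ≤ 9) ≈ 0.6911.

0.6911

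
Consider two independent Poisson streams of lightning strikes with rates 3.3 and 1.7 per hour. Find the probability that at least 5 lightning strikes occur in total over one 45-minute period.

Independent Poisson processes superpose: combined rate λ = 3.3 + 1.7 = 5 per hour.
Over the interval, μ = 5 × 0.75 = 3.75 (a 45-minute period = 0.75 hours).
P(N ≥ 5) = 1 − P(N ≤ 4) ≈ 0.3225.

0.3225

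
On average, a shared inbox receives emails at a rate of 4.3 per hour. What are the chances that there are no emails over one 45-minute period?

0.0398

Over the interval, μ = 4.3 × 0.75 = 3.225 (a 45-minute period = 0.75 hours).
P(N = 0) = e^(−μ) μ^0/0! = e^(−3.225) · 3.225^0/1 ≈ 0.0398.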